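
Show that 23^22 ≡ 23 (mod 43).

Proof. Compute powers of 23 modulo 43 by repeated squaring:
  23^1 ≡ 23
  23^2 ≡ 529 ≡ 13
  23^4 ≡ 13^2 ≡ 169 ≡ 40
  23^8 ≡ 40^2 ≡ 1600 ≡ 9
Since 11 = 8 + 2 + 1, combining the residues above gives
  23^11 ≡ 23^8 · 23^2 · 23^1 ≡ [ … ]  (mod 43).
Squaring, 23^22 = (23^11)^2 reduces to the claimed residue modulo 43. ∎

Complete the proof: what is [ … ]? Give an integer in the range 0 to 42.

25

Multiply the listed residues: 9 · 13 · 23 = 117 → 2691.
Reducing modulo 43: 2691 = 62·43 + 25, so 23^11 ≡ 25.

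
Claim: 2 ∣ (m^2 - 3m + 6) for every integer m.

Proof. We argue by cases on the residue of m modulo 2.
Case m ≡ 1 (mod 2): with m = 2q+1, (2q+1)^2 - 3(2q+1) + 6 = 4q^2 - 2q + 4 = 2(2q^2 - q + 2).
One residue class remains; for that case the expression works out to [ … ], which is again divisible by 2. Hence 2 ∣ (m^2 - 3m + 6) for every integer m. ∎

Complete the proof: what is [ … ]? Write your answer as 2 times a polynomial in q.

Only m ≡ 0 (mod 2) is unaccounted for. Put m = 2q:
(2q)^2 - 3(2q) + 6 expands to 4q^2 - 6q + 6,
and factoring out 2 leaves 2(2q^2 - 3q + 3).

2(2q^2 - 3q + 3)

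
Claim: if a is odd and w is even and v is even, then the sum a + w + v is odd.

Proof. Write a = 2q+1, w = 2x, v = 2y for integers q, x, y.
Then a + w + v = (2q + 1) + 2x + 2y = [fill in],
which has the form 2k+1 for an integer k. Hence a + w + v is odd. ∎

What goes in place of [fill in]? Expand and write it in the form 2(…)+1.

2(q + x + y) + 1

(2q + 1) + 2x + 2y = 2q + 2x + 2y + 1
= 2(q + x + y) + 1.
Since q + x + y is an integer, the sum is of the form 2k+1 for an integer k.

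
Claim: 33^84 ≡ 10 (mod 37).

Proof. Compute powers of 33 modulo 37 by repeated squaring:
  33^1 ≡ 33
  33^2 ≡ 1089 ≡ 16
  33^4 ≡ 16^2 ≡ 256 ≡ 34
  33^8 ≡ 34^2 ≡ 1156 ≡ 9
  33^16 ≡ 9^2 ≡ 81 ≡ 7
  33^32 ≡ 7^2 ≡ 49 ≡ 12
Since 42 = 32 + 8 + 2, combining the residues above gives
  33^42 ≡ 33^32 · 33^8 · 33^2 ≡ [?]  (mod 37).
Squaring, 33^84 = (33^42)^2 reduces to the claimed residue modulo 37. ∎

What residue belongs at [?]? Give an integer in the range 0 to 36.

33^32 · 33^8 · 33^2 ≡ 12 · 9 · 16 = 1728.
1728 mod 37 = 26, so 33^42 ≡ 26 (mod 37).

26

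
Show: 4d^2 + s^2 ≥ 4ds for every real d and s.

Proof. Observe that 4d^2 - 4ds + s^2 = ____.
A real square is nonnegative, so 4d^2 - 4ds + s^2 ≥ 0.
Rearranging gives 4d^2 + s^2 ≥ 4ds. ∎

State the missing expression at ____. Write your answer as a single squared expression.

(2d - s)^2

4d^2 - 4ds + s^2 is a perfect-square trinomial: the outer terms are (2d)^2 and (s)^2, and the cross term is -2·2d·s.
So 4d^2 - 4ds + s^2 = (2d - s)^2 ≥ 0.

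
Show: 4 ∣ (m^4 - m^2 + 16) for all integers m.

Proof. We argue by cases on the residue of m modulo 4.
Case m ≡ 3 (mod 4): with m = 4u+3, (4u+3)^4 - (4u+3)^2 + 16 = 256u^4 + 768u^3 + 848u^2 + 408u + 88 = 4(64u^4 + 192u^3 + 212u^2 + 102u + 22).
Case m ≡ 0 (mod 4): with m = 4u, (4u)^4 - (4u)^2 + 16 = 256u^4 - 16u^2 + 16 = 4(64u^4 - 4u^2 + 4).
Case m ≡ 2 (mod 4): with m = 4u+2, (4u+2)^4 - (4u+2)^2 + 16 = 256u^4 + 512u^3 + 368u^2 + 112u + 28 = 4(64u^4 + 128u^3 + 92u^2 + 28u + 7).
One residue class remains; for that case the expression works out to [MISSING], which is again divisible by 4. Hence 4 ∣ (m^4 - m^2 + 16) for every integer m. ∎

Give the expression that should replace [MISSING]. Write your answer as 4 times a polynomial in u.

4(64u^4 + 64u^3 + 20u^2 + 2u + 4)

Only m ≡ 1 (mod 4) is unaccounted for. Put m = 4u+1:
(4u+1)^4 - (4u+1)^2 + 16 expands to 256u^4 + 256u^3 + 80u^2 + 8u + 16,
and factoring out 4 leaves 4(64u^4 + 64u^3 + 20u^2 + 2u + 4).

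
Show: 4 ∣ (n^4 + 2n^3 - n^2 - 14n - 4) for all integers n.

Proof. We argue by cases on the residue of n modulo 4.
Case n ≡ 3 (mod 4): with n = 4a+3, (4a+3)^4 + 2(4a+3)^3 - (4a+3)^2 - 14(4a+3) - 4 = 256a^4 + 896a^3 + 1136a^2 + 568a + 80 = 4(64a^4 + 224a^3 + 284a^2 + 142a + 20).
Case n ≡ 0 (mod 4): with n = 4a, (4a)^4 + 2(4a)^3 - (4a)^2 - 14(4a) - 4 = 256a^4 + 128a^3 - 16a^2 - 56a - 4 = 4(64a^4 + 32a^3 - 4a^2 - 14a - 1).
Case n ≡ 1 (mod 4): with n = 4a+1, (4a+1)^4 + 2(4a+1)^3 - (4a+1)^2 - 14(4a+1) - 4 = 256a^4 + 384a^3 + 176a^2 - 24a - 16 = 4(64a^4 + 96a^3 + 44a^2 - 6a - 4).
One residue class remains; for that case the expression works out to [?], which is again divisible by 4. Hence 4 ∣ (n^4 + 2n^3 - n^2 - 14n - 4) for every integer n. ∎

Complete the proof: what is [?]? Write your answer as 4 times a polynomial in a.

4(64a^4 + 160a^3 + 140a^2 + 38a - 1)

Only n ≡ 2 (mod 4) is unaccounted for. Put n = 4a+2:
(4a+2)^4 + 2(4a+2)^3 - (4a+2)^2 - 14(4a+2) - 4 expands to 256a^4 + 640a^3 + 560a^2 + 152a - 4,
and factoring out 4 leaves 4(64a^4 + 160a^3 + 140a^2 + 38a - 1).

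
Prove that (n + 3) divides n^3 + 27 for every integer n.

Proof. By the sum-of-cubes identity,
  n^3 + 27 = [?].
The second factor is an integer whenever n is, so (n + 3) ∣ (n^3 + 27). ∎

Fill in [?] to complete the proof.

(n + 3)(n^2 - 3n + 9)

Polynomial division of n^3 + 27 by n + 3 leaves remainder 0 and quotient n^2 - 3n + 9.
Hence n^3 + 27 = (n + 3)(n^2 - 3n + 9).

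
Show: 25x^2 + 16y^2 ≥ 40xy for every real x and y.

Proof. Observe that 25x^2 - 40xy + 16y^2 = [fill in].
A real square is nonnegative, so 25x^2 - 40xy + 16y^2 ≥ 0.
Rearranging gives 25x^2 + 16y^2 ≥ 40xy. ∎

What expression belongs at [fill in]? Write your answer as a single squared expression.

25x^2 - 40xy + 16y^2 is a perfect-square trinomial: the outer terms are (5x)^2 and (4y)^2, and the cross term is -2·5x·4y.
So 25x^2 - 40xy + 16y^2 = (5x - 4y)^2 ≥ 0.

(5x - 4y)^2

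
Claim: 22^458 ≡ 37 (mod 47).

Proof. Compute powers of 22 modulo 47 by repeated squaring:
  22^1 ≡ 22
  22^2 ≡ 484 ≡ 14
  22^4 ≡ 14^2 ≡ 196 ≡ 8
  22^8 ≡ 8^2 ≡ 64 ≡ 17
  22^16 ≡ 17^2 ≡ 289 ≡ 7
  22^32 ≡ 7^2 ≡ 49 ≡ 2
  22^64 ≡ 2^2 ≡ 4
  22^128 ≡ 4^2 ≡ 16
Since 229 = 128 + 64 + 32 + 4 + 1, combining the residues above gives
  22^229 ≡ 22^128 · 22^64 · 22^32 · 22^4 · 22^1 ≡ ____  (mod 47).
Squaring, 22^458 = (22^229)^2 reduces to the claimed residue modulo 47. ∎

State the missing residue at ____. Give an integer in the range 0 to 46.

15

Multiply the listed residues: 16 · 4 · 2 · 8 · 22 = 64 → 128 → 1024 → 22528.
Reducing modulo 47: 22528 = 479·47 + 15, so 22^229 ≡ 15.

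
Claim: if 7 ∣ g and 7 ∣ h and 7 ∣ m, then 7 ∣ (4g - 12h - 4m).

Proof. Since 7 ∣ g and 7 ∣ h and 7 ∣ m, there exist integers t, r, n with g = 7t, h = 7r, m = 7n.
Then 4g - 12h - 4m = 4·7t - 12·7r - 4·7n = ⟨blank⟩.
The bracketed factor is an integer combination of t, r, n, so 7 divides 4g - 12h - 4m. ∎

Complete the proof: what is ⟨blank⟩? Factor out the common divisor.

7(-4n - 12r + 4t)

Pull the common 7 out of every term: 4·7t - 12·7r - 4·7n = 7(-4n - 12r + 4t).
-4n - 12r + 4t is an integer, which exhibits the divisibility.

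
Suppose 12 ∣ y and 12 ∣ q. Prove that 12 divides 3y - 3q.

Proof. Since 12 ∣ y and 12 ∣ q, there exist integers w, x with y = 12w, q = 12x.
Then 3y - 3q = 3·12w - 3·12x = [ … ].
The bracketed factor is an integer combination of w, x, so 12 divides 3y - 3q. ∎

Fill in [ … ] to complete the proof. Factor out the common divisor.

12(3w - 3x)

Pull the common 12 out of every term: 3·12w - 3·12x = 12(3w - 3x).
3w - 3x is an integer, which exhibits the divisibility.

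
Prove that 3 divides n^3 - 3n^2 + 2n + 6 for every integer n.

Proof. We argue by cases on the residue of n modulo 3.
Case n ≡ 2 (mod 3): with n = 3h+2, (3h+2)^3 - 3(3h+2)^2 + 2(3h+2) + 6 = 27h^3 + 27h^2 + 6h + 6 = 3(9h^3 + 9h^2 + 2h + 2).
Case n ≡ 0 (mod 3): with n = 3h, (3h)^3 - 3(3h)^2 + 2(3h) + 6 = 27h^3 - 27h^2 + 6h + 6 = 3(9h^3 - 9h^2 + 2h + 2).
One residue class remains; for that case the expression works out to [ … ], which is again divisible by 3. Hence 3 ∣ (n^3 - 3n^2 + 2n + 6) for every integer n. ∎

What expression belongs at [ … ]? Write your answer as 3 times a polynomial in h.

Only n ≡ 1 (mod 3) is unaccounted for. Put n = 3h+1:
(3h+1)^3 - 3(3h+1)^2 + 2(3h+1) + 6 expands to 27h^3 - 3h + 6,
and factoring out 3 leaves 3(9h^3 - h + 2).

3(9h^3 - h + 2)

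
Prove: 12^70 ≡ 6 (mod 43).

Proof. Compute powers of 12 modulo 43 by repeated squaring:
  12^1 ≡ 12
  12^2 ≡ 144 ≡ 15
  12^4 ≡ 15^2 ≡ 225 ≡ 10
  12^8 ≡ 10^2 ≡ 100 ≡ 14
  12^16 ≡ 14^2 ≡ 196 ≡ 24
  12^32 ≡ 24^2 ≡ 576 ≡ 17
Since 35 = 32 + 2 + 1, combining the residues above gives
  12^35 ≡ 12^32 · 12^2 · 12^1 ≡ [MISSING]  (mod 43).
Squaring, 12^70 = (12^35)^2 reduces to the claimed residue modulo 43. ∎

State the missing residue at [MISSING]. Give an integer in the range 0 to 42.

7

12^32 · 12^2 · 12^1 ≡ 17 · 15 · 12 = 3060.
3060 mod 43 = 7, so 12^35 ≡ 7 (mod 43).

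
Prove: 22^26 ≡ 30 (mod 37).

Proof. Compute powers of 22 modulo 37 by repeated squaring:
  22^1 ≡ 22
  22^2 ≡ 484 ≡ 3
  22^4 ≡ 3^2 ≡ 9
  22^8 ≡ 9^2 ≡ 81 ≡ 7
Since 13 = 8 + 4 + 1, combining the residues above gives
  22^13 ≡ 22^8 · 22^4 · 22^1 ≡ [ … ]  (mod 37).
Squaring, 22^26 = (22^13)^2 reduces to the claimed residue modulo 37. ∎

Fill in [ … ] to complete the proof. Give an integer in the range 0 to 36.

22^8 · 22^4 · 22^1 ≡ 7 · 9 · 22 = 1386.
1386 mod 37 = 17, so 22^13 ≡ 17 (mod 37).

17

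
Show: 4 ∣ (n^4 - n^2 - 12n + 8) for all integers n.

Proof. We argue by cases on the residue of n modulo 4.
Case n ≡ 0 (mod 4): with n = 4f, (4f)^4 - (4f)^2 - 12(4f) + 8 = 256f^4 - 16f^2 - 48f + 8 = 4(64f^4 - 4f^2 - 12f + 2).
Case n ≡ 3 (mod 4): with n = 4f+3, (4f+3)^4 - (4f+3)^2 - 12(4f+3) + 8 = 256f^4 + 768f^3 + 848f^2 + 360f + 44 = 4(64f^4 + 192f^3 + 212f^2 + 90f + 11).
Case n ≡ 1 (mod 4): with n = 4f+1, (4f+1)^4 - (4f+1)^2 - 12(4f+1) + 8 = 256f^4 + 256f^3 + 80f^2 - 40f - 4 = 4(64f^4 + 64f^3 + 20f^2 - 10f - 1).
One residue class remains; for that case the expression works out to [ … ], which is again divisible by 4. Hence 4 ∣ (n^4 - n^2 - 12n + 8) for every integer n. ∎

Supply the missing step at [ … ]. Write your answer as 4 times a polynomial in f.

4(64f^4 + 128f^3 + 92f^2 + 16f - 1)

Only n ≡ 2 (mod 4) is unaccounted for. Put n = 4f+2:
(4f+2)^4 - (4f+2)^2 - 12(4f+2) + 8 expands to 256f^4 + 512f^3 + 368f^2 + 64f - 4,
and factoring out 4 leaves 4(64f^4 + 128f^3 + 92f^2 + 16f - 1).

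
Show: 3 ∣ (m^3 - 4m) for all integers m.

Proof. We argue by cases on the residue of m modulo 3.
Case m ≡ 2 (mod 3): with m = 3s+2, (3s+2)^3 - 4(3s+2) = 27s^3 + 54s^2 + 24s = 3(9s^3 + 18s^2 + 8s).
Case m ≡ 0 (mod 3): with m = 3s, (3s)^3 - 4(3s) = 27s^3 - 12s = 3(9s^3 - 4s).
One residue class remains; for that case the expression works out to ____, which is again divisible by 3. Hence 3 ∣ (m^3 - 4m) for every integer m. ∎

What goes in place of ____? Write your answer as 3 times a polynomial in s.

Only m ≡ 1 (mod 3) is unaccounted for. Put m = 3s+1:
(3s+1)^3 - 4(3s+1) expands to 27s^3 + 27s^2 - 3s - 3,
and factoring out 3 leaves 3(9s^3 + 9s^2 - s - 1).

3(9s^3 + 9s^2 - s - 1)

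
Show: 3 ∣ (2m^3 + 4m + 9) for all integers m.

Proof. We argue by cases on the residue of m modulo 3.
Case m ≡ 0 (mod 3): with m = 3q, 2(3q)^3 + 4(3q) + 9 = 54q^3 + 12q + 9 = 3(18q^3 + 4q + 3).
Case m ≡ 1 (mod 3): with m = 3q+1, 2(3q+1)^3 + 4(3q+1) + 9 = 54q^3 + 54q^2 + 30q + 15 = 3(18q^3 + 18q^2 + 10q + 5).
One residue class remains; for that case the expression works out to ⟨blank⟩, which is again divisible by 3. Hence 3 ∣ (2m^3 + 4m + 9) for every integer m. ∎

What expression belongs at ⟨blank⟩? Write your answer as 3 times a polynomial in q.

Only m ≡ 2 (mod 3) is unaccounted for. Put m = 3q+2:
2(3q+2)^3 + 4(3q+2) + 9 expands to 54q^3 + 108q^2 + 84q + 33,
and factoring out 3 leaves 3(18q^3 + 36q^2 + 28q + 11).

3(18q^3 + 36q^2 + 28q + 11)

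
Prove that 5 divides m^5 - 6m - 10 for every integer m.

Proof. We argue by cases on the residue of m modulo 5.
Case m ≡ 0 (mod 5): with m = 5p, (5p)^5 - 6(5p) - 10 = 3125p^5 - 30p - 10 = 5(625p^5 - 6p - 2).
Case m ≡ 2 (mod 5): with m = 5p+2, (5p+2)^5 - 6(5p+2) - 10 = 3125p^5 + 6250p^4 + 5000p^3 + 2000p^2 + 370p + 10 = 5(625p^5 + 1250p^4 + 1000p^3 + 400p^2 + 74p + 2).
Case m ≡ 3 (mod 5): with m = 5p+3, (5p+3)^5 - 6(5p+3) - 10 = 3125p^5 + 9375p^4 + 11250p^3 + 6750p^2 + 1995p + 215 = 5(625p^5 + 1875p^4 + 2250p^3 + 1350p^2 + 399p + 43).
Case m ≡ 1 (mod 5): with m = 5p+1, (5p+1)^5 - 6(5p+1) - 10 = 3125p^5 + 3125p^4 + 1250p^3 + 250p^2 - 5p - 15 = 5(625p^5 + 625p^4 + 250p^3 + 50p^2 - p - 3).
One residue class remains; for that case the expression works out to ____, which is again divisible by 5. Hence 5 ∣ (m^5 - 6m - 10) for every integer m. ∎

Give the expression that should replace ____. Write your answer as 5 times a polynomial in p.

The residues treated are {0, 2, 3, 1}, so the missing case is m ≡ 4 (mod 5); write m = 5p+4.
Then (5p+4)^5 - 6(5p+4) - 10 = 3125p^5 + 12500p^4 + 20000p^3 + 16000p^2 + 6370p + 990 = 5(625p^5 + 2500p^4 + 4000p^3 + 3200p^2 + 1274p + 198).

5(625p^5 + 2500p^4 + 4000p^3 + 3200p^2 + 1274p + 198)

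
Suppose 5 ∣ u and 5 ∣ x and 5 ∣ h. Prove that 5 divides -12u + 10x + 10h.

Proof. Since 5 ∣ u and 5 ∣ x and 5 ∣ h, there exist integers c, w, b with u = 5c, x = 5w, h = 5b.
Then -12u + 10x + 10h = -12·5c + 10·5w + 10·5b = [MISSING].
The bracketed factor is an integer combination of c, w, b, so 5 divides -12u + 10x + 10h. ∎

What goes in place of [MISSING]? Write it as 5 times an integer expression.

Each term has a factor of 5: -12·5c + 10·5w + 10·5b = 5·(10b - 12c + 10w).
Since 10b - 12c + 10w is an integer, 5 ∣ (-12u + 10x + 10h).

5(10b - 12c + 10w)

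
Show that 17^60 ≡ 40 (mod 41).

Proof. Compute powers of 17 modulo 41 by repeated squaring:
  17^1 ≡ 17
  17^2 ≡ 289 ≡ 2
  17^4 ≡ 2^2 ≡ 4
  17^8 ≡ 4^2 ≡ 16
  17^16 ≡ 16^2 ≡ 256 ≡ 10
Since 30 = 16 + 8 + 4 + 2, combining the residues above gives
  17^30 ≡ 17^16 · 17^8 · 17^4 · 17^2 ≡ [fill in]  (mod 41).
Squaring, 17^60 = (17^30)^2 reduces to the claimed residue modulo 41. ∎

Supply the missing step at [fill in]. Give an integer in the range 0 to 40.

Multiply the listed residues: 10 · 16 · 4 · 2 = 160 → 640 → 1280.
Reducing modulo 41: 1280 = 31·41 + 9, so 17^30 ≡ 9.

9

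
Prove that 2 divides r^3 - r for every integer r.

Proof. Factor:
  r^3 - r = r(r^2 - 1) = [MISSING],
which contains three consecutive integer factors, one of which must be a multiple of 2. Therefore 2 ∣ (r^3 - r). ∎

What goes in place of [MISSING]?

(r - 1)r(r + 1)

r(r^2 - 1) = r(r - 1)(r + 1) = (r - 1)r(r + 1).
These three factors are consecutive integers, so their product is divisible by 2.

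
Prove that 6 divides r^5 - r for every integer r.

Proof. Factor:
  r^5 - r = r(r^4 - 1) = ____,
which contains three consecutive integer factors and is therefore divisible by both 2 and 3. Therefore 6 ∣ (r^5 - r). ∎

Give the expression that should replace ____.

(r - 1)r(r + 1)(r^2 + 1)

r^4 - 1 = (r^2 - 1)(r^2 + 1), and r^2 - 1 = (r-1)(r+1).
So r(r^4 - 1) = (r - 1)r(r + 1)(r^2 + 1).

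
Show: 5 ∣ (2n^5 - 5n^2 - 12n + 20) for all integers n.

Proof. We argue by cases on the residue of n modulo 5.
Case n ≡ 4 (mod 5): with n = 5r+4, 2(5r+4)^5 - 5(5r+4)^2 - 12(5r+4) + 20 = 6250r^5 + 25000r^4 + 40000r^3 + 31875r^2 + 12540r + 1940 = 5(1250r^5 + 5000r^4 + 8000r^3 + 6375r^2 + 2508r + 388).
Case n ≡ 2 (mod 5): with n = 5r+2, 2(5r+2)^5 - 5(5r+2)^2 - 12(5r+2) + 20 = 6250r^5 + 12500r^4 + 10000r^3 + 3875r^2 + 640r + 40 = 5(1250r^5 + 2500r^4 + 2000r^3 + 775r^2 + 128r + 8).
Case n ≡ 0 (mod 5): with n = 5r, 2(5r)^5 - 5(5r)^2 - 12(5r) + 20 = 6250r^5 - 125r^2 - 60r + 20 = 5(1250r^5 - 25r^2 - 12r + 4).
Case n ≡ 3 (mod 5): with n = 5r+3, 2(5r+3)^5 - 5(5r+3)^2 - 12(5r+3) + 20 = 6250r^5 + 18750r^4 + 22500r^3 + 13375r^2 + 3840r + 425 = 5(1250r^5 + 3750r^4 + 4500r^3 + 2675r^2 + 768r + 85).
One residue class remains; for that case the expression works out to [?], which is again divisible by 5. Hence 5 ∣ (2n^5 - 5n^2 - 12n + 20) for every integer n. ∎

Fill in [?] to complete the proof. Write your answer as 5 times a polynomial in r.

The residues treated are {4, 2, 0, 3}, so the missing case is n ≡ 1 (mod 5); write n = 5r+1.
Then 2(5r+1)^5 - 5(5r+1)^2 - 12(5r+1) + 20 = 6250r^5 + 6250r^4 + 2500r^3 + 375r^2 - 60r + 5 = 5(1250r^5 + 1250r^4 + 500r^3 + 75r^2 - 12r + 1).

5(1250r^5 + 1250r^4 + 500r^3 + 75r^2 - 12r + 1)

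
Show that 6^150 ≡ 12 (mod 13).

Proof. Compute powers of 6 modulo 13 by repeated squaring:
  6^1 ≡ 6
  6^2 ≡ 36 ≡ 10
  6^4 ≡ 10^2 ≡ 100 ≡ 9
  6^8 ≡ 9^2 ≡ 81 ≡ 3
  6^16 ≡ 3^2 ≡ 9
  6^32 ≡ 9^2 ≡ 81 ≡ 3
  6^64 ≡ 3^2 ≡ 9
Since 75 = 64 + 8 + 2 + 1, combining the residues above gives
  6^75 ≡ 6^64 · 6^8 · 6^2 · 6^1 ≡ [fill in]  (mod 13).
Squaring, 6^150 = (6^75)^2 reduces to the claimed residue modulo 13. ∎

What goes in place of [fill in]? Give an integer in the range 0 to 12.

Multiply the listed residues: 9 · 3 · 10 · 6 = 27 → 270 → 1620.
Reducing modulo 13: 1620 = 124·13 + 8, so 6^75 ≡ 8.

8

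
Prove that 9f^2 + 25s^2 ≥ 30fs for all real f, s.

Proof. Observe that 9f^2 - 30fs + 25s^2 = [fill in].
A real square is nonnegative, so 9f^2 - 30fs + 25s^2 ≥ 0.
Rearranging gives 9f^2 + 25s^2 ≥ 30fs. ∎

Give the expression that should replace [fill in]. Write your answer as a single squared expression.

The leading and trailing coefficients are 3^2 and 5^2, and 30 = 2·3·5, so the trinomial is (3f - 5s)^2.
Hence 9f^2 - 30fs + 25s^2 ≥ 0.

(3f - 5s)^2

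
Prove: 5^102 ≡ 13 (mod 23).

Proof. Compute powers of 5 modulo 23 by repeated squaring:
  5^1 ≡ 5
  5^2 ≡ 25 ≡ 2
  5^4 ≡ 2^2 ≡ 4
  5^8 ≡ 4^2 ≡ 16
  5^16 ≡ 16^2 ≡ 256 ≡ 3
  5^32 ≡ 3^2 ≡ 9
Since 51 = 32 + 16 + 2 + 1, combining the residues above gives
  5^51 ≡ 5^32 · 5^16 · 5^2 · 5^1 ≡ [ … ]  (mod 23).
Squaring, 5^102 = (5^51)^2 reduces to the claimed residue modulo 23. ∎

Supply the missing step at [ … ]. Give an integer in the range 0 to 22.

17

Multiply the listed residues: 9 · 3 · 2 · 5 = 27 → 54 → 270.
Reducing modulo 23: 270 = 11·23 + 17, so 5^51 ≡ 17.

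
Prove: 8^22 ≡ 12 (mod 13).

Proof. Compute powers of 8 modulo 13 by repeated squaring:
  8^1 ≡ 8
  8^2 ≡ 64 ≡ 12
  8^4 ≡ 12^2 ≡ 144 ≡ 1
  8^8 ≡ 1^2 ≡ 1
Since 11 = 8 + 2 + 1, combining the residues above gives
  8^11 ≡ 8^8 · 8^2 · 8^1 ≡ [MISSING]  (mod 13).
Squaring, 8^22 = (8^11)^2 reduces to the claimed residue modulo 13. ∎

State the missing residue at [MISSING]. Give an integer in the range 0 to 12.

Multiply the listed residues: 1 · 12 · 8 = 12 → 96.
Reducing modulo 13: 96 = 7·13 + 5, so 8^11 ≡ 5.

5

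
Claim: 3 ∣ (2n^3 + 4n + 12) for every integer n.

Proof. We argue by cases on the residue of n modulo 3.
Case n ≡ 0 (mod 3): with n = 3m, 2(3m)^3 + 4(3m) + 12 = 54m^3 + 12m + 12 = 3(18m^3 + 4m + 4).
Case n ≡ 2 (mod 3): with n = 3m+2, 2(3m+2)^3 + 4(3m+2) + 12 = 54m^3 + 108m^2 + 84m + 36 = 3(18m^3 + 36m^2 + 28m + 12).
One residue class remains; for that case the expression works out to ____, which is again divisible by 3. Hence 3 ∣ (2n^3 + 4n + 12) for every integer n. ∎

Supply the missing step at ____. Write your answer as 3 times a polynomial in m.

3(18m^3 + 18m^2 + 10m + 6)

Only n ≡ 1 (mod 3) is unaccounted for. Put n = 3m+1:
2(3m+1)^3 + 4(3m+1) + 12 expands to 54m^3 + 54m^2 + 30m + 18,
and factoring out 3 leaves 3(18m^3 + 18m^2 + 10m + 6).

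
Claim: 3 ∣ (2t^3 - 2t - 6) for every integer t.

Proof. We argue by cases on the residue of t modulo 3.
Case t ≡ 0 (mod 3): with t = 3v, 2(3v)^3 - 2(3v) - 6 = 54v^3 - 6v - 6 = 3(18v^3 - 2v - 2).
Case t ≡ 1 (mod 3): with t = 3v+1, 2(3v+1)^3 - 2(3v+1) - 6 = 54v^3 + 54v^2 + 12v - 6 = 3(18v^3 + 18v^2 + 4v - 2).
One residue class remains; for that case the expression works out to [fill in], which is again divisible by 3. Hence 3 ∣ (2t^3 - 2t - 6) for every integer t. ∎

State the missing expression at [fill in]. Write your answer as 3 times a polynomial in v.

Only t ≡ 2 (mod 3) is unaccounted for. Put t = 3v+2:
2(3v+2)^3 - 2(3v+2) - 6 expands to 54v^3 + 108v^2 + 66v + 6,
and factoring out 3 leaves 3(18v^3 + 36v^2 + 22v + 2).

3(18v^3 + 36v^2 + 22v + 2)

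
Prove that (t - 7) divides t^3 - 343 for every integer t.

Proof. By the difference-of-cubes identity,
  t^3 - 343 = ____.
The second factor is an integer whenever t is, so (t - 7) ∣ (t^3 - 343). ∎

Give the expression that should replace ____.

(t - 7)(t^2 + 7t + 49)

Polynomial division of t^3 - 343 by t - 7 leaves remainder 0 and quotient t^2 + 7t + 49.
Hence t^3 - 343 = (t - 7)(t^2 + 7t + 49).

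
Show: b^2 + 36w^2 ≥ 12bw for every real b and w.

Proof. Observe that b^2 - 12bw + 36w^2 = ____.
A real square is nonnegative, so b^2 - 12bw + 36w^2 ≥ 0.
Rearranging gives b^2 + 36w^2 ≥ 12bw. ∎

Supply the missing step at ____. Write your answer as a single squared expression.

(b - 6w)^2

b^2 - 12bw + 36w^2 is a perfect-square trinomial: the outer terms are (b)^2 and (6w)^2, and the cross term is -2·b·6w.
So b^2 - 12bw + 36w^2 = (b - 6w)^2 ≥ 0.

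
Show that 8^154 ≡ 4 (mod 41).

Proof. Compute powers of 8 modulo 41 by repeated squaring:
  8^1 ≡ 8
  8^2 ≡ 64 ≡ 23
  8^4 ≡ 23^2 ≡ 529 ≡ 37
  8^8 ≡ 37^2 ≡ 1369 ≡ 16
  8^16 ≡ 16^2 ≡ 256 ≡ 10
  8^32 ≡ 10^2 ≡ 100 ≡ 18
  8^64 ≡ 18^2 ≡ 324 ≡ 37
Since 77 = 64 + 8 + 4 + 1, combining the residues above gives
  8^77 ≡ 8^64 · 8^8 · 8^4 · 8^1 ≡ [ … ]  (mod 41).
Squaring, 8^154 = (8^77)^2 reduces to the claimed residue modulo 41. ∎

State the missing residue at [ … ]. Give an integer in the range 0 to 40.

39

8^64 · 8^8 · 8^4 · 8^1 ≡ 37 · 16 · 37 · 8 = 175232.
175232 mod 41 = 39, so 8^77 ≡ 39 (mod 41).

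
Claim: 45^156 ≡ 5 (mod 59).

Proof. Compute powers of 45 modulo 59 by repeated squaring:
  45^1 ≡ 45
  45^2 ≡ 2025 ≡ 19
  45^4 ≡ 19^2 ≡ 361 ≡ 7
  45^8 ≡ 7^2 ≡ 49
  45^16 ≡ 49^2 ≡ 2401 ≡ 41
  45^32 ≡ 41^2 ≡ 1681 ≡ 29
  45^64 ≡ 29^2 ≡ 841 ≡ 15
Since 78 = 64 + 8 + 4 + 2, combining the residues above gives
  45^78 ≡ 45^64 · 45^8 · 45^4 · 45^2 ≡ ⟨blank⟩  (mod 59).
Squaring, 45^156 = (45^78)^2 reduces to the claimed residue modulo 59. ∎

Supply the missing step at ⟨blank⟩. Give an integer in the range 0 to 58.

51

Multiply the listed residues: 15 · 49 · 7 · 19 = 735 → 5145 → 97755.
Reducing modulo 59: 97755 = 1656·59 + 51, so 45^78 ≡ 51.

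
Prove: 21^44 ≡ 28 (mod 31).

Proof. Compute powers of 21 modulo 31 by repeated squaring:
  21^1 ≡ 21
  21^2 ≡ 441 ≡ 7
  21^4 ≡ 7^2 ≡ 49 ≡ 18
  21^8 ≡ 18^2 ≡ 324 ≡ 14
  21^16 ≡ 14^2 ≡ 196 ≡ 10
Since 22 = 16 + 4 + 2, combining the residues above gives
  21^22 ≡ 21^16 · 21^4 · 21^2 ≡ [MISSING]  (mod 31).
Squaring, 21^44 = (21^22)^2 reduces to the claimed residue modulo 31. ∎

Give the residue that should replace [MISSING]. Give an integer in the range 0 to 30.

20

21^16 · 21^4 · 21^2 ≡ 10 · 18 · 7 = 1260.
1260 mod 31 = 20, so 21^22 ≡ 20 (mod 31).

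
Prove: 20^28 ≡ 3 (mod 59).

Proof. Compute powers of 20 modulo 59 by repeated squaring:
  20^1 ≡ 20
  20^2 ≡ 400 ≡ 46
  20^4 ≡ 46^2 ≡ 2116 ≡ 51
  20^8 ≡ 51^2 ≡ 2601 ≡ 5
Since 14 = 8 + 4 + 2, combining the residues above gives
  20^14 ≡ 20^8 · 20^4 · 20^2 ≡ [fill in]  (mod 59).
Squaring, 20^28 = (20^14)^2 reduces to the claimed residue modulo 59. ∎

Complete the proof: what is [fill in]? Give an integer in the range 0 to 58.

48

Multiply the listed residues: 5 · 51 · 46 = 255 → 11730.
Reducing modulo 59: 11730 = 198·59 + 48, so 20^14 ≡ 48.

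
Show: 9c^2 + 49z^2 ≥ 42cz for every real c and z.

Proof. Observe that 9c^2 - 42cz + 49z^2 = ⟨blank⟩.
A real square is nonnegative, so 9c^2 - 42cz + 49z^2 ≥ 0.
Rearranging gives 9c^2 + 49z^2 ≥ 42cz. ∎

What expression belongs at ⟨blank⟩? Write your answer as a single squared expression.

The leading and trailing coefficients are 3^2 and 7^2, and 42 = 2·3·7, so the trinomial is (3c - 7z)^2.
Hence 9c^2 - 42cz + 49z^2 ≥ 0.

(3c - 7z)^2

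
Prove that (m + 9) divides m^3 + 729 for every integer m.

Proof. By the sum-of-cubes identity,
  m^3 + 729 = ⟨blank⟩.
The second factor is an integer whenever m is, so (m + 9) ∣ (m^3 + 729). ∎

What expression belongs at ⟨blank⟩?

(m + 9)(m^2 - 9m + 81)

Polynomial division of m^3 + 729 by m + 9 leaves remainder 0 and quotient m^2 - 9m + 81.
Hence m^3 + 729 = (m + 9)(m^2 - 9m + 81).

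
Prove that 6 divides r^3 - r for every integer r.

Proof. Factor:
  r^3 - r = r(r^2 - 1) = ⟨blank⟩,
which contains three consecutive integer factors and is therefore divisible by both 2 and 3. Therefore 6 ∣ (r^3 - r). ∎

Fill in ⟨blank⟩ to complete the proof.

r(r^2 - 1) = r(r - 1)(r + 1) = (r - 1)r(r + 1).
These three factors are consecutive integers, so their product is divisible by 6.

(r - 1)r(r + 1)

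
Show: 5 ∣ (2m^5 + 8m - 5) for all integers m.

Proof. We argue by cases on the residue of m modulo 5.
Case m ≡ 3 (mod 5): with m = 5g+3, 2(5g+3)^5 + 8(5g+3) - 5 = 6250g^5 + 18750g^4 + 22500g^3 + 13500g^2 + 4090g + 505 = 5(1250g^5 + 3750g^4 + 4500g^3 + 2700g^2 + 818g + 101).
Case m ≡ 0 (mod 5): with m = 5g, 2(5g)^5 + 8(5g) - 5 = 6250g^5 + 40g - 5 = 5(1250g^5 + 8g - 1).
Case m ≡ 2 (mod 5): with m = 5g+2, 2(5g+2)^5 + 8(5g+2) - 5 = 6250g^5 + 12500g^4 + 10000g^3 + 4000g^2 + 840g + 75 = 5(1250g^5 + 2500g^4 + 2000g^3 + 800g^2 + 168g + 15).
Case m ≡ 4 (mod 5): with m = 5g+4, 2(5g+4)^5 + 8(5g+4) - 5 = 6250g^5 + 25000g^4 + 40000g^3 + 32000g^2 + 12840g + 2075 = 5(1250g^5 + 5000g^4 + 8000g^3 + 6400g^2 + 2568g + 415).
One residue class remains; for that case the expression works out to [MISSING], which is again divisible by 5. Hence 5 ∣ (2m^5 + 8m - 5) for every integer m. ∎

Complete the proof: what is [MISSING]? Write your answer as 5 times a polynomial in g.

5(1250g^5 + 1250g^4 + 500g^3 + 100g^2 + 18g + 1)

Only m ≡ 1 (mod 5) is unaccounted for. Put m = 5g+1:
2(5g+1)^5 + 8(5g+1) - 5 expands to 6250g^5 + 6250g^4 + 2500g^3 + 500g^2 + 90g + 5,
and factoring out 5 leaves 5(1250g^5 + 1250g^4 + 500g^3 + 100g^2 + 18g + 1).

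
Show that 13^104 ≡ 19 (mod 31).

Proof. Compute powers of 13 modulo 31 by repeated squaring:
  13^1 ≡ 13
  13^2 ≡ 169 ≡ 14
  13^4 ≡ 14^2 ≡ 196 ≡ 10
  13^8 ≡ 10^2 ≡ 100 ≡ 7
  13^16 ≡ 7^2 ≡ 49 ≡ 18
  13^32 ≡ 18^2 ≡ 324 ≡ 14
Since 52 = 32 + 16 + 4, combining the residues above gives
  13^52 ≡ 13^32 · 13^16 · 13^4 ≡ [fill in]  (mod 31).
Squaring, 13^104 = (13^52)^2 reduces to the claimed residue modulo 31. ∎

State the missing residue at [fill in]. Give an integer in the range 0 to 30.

13^32 · 13^16 · 13^4 ≡ 14 · 18 · 10 = 2520.
2520 mod 31 = 9, so 13^52 ≡ 9 (mod 31).

9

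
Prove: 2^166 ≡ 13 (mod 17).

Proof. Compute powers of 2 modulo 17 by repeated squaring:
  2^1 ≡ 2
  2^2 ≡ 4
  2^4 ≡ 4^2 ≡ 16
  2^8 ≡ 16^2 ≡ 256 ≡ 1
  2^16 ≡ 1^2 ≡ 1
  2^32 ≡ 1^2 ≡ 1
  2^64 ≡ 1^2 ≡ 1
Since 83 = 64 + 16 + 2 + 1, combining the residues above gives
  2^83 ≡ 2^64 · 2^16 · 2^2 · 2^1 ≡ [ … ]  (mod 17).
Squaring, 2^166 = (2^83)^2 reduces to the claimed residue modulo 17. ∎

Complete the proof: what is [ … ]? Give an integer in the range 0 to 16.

2^64 · 2^16 · 2^2 · 2^1 ≡ 1 · 1 · 4 · 2 = 8.
8 mod 17 = 8, so 2^83 ≡ 8 (mod 17).

8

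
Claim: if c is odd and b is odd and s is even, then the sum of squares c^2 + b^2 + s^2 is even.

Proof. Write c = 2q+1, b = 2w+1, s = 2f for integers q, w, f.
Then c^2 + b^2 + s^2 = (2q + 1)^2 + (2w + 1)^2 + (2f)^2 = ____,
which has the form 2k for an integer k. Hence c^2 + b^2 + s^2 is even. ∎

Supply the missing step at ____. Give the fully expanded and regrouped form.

Expanding: (2q + 1)^2 + (2w + 1)^2 + (2f)^2 = 4f^2 + 4q^2 + 4q + 4w^2 + 4w + 2.
Every term is even; pulling out the factor of 2 gives 2(2f^2 + 2q^2 + 2q + 2w^2 + 2w + 1).

2(2f^2 + 2q^2 + 2q + 2w^2 + 2w + 1)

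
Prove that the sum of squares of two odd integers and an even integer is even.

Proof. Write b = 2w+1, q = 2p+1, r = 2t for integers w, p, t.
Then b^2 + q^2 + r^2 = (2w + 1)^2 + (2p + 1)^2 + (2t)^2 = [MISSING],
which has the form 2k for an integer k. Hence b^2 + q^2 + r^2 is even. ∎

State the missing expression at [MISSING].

2(2p^2 + 2p + 2t^2 + 2w^2 + 2w + 1)

Expanding: (2w + 1)^2 + (2p + 1)^2 + (2t)^2 = 4p^2 + 4p + 4t^2 + 4w^2 + 4w + 2.
Every term is even; pulling out the factor of 2 gives 2(2p^2 + 2p + 2t^2 + 2w^2 + 2w + 1).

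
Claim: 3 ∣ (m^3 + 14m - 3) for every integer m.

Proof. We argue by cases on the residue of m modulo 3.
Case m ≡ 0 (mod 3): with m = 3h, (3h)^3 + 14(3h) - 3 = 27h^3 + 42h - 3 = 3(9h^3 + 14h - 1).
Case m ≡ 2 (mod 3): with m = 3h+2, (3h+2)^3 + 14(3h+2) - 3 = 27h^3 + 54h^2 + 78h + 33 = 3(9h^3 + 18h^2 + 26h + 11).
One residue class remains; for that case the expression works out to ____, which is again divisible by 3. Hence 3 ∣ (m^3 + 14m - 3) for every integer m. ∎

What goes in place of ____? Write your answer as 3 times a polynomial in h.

Only m ≡ 1 (mod 3) is unaccounted for. Put m = 3h+1:
(3h+1)^3 + 14(3h+1) - 3 expands to 27h^3 + 27h^2 + 51h + 12,
and factoring out 3 leaves 3(9h^3 + 9h^2 + 17h + 4).

3(9h^3 + 9h^2 + 17h + 4)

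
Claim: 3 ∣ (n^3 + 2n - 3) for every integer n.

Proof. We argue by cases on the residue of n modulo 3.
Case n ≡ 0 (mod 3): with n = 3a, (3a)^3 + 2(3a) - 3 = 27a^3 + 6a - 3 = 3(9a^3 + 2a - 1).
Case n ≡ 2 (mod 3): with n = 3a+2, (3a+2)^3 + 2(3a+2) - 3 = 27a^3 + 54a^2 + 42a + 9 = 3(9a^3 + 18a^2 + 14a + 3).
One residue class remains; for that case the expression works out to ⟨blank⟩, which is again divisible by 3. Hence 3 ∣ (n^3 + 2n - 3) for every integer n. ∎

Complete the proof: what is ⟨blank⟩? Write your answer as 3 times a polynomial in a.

3(9a^3 + 9a^2 + 5a)

Only n ≡ 1 (mod 3) is unaccounted for. Put n = 3a+1:
(3a+1)^3 + 2(3a+1) - 3 expands to 27a^3 + 27a^2 + 15a,
and factoring out 3 leaves 3(9a^3 + 9a^2 + 5a).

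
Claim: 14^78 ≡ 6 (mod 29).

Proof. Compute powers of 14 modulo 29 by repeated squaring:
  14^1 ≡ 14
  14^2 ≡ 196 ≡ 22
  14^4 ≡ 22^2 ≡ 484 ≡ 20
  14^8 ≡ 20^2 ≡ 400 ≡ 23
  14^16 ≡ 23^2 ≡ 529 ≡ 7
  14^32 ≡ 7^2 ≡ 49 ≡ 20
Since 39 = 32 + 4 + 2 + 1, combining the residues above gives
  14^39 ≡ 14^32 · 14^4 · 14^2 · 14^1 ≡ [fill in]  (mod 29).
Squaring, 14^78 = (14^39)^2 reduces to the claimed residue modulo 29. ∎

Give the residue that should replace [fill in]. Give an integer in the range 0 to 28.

8

Multiply the listed residues: 20 · 20 · 22 · 14 = 400 → 8800 → 123200.
Reducing modulo 29: 123200 = 4248·29 + 8, so 14^39 ≡ 8.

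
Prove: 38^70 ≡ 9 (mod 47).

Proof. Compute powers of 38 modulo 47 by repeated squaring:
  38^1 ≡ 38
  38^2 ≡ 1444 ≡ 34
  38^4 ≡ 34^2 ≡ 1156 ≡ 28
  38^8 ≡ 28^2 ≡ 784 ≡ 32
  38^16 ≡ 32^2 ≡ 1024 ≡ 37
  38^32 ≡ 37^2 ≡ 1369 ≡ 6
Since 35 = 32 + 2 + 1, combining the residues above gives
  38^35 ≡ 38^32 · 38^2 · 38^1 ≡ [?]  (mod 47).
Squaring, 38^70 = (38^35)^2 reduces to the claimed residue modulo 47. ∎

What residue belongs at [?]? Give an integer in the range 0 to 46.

38^32 · 38^2 · 38^1 ≡ 6 · 34 · 38 = 7752.
7752 mod 47 = 44, so 38^35 ≡ 44 (mod 47).

44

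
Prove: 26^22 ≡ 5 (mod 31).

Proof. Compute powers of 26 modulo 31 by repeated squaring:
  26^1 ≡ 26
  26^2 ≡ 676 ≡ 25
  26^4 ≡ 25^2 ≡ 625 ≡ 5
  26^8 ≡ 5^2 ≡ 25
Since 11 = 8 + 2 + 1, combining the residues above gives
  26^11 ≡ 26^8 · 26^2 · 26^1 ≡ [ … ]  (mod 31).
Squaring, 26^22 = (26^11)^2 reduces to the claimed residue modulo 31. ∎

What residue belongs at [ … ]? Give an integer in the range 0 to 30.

26^8 · 26^2 · 26^1 ≡ 25 · 25 · 26 = 16250.
16250 mod 31 = 6, so 26^11 ≡ 6 (mod 31).

6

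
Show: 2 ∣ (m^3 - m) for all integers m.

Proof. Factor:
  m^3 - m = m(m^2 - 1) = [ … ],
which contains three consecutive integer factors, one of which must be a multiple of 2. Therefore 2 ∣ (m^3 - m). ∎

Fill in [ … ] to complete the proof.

(m - 1)m(m + 1)

m(m^2 - 1) = m(m - 1)(m + 1) = (m - 1)m(m + 1).
These three factors are consecutive integers, so their product is divisible by 2.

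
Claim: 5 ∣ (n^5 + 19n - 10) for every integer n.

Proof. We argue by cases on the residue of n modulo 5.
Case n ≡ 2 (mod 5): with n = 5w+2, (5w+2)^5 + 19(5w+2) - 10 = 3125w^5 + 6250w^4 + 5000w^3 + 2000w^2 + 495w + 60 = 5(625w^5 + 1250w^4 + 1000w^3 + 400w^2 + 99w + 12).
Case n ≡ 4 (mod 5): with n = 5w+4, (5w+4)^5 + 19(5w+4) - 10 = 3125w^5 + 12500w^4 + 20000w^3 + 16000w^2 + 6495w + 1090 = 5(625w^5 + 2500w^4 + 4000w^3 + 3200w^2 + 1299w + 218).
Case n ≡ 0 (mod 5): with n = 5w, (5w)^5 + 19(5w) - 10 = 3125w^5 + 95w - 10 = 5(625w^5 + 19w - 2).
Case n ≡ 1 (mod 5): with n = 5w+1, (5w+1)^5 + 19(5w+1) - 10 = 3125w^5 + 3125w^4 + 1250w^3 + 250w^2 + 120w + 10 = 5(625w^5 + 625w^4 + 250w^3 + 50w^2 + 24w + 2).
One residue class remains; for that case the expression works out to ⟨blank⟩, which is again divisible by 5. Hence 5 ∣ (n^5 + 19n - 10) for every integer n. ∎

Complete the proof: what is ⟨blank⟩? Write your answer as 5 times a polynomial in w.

Only n ≡ 3 (mod 5) is unaccounted for. Put n = 5w+3:
(5w+3)^5 + 19(5w+3) - 10 expands to 3125w^5 + 9375w^4 + 11250w^3 + 6750w^2 + 2120w + 290,
and factoring out 5 leaves 5(625w^5 + 1875w^4 + 2250w^3 + 1350w^2 + 424w + 58).

5(625w^5 + 1875w^4 + 2250w^3 + 1350w^2 + 424w + 58)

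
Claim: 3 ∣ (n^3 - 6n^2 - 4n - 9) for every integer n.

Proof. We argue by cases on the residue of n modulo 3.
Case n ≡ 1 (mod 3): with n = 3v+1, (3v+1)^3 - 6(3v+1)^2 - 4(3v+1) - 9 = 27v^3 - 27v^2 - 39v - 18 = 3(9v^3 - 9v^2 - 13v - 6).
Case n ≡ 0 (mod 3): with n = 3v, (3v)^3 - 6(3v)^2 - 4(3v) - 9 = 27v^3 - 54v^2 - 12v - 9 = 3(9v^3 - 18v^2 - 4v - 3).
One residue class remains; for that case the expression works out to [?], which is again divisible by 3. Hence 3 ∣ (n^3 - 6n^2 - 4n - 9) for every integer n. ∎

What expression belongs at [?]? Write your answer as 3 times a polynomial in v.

3(9v^3 - 16v - 11)

The residues treated are {1, 0}, so the missing case is n ≡ 2 (mod 3); write n = 3v+2.
Then (3v+2)^3 - 6(3v+2)^2 - 4(3v+2) - 9 = 27v^3 - 48v - 33 = 3(9v^3 - 16v - 11).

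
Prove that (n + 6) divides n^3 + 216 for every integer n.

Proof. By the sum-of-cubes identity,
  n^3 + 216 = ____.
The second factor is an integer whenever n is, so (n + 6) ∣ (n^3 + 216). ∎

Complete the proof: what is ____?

Polynomial division of n^3 + 216 by n + 6 leaves remainder 0 and quotient n^2 - 6n + 36.
Hence n^3 + 216 = (n + 6)(n^2 - 6n + 36).

(n + 6)(n^2 - 6n + 36)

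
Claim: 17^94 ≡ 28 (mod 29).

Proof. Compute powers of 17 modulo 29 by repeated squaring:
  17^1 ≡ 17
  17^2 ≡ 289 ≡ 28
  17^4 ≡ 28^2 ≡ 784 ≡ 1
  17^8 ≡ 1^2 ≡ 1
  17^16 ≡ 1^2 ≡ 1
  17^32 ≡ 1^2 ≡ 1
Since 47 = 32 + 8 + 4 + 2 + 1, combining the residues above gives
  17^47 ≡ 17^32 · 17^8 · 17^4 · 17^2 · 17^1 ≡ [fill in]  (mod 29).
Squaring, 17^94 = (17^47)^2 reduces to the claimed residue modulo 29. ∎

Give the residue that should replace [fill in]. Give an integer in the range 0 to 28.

17^32 · 17^8 · 17^4 · 17^2 · 17^1 ≡ 1 · 1 · 1 · 28 · 17 = 476.
476 mod 29 = 12, so 17^47 ≡ 12 (mod 29).

12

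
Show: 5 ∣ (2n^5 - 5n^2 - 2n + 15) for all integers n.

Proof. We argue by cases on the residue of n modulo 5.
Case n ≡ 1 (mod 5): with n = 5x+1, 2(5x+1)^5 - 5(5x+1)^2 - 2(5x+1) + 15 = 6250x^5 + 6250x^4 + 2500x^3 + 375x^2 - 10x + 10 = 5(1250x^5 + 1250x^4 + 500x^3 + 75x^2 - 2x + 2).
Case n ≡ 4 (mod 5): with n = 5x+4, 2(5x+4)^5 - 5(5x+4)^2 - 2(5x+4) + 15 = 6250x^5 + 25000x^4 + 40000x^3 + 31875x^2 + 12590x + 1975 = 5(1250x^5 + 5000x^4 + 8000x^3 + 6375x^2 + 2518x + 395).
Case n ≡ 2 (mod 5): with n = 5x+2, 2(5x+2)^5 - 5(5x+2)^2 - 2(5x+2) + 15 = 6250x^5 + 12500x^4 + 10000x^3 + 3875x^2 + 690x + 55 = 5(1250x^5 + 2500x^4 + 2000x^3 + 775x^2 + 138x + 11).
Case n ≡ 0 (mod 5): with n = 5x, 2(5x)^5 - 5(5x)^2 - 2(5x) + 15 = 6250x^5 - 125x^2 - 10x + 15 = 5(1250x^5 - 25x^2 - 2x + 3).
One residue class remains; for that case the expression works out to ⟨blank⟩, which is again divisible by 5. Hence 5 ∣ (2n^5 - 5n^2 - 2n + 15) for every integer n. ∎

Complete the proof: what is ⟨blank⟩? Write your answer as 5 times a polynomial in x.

The residues treated are {1, 4, 2, 0}, so the missing case is n ≡ 3 (mod 5); write n = 5x+3.
Then 2(5x+3)^5 - 5(5x+3)^2 - 2(5x+3) + 15 = 6250x^5 + 18750x^4 + 22500x^3 + 13375x^2 + 3890x + 450 = 5(1250x^5 + 3750x^4 + 4500x^3 + 2675x^2 + 778x + 90).

5(1250x^5 + 3750x^4 + 4500x^3 + 2675x^2 + 778x + 90)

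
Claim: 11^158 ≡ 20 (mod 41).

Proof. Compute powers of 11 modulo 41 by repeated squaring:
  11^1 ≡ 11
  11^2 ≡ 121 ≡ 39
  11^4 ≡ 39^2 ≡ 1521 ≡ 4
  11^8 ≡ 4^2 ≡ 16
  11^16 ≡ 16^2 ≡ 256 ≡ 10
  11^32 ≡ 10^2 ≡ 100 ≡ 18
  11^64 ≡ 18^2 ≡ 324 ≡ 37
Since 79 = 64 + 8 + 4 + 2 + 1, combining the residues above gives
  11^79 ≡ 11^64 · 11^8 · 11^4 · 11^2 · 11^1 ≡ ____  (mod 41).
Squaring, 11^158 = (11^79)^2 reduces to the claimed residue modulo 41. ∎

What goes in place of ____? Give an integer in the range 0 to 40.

11^64 · 11^8 · 11^4 · 11^2 · 11^1 ≡ 37 · 16 · 4 · 39 · 11 = 1015872.
1015872 mod 41 = 15, so 11^79 ≡ 15 (mod 41).

15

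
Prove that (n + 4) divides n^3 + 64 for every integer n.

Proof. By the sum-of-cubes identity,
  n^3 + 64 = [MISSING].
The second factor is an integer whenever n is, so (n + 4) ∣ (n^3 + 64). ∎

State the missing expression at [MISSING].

Polynomial division of n^3 + 64 by n + 4 leaves remainder 0 and quotient n^2 - 4n + 16.
Hence n^3 + 64 = (n + 4)(n^2 - 4n + 16).

(n + 4)(n^2 - 4n + 16)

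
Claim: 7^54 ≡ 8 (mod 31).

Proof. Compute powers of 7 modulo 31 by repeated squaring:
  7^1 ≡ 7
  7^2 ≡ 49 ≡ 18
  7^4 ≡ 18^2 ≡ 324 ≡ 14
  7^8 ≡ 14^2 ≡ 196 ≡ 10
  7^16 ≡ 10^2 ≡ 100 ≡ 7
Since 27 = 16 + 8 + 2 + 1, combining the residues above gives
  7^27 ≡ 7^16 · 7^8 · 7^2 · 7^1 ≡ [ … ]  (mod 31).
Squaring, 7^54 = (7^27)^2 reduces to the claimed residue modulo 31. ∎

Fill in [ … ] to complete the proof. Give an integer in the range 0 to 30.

Multiply the listed residues: 7 · 10 · 18 · 7 = 70 → 1260 → 8820.
Reducing modulo 31: 8820 = 284·31 + 16, so 7^27 ≡ 16.

16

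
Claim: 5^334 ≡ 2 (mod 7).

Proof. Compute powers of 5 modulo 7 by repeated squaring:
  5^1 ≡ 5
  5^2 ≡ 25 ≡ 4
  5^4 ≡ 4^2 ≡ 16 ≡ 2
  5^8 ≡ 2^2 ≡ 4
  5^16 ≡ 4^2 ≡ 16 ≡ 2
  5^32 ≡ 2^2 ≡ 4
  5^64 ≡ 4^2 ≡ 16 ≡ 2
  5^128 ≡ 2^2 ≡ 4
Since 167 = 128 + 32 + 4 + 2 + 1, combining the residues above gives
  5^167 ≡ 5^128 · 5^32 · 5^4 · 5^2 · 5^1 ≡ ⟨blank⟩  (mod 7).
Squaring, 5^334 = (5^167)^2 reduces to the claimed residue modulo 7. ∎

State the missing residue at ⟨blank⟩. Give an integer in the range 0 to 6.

3

5^128 · 5^32 · 5^4 · 5^2 · 5^1 ≡ 4 · 4 · 2 · 4 · 5 = 640.
640 mod 7 = 3, so 5^167 ≡ 3 (mod 7).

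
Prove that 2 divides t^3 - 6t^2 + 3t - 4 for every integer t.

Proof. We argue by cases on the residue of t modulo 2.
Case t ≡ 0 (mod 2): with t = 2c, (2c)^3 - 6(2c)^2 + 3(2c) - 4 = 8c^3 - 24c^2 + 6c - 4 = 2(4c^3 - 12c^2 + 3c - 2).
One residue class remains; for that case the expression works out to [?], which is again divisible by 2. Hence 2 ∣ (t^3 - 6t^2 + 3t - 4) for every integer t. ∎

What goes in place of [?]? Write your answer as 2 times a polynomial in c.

2(4c^3 - 6c^2 - 6c - 3)

The residues treated are {0}, so the missing case is t ≡ 1 (mod 2); write t = 2c+1.
Then (2c+1)^3 - 6(2c+1)^2 + 3(2c+1) - 4 = 8c^3 - 12c^2 - 12c - 6 = 2(4c^3 - 6c^2 - 6c - 3).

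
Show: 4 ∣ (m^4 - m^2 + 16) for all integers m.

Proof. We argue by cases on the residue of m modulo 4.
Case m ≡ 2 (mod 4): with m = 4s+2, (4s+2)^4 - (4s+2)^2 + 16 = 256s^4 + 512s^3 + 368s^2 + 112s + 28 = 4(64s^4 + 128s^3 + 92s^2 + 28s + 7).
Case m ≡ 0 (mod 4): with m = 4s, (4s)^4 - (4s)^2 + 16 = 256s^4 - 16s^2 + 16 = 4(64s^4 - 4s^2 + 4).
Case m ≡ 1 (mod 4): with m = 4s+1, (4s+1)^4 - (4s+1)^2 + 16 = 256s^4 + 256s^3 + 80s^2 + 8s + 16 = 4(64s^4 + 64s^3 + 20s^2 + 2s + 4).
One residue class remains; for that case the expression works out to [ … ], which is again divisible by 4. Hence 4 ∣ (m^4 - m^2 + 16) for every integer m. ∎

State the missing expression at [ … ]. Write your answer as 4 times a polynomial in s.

The residues treated are {2, 0, 1}, so the missing case is m ≡ 3 (mod 4); write m = 4s+3.
Then (4s+3)^4 - (4s+3)^2 + 16 = 256s^4 + 768s^3 + 848s^2 + 408s + 88 = 4(64s^4 + 192s^3 + 212s^2 + 102s + 22).

4(64s^4 + 192s^3 + 212s^2 + 102s + 22)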